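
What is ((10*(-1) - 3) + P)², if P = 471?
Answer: 209764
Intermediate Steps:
((10*(-1) - 3) + P)² = ((10*(-1) - 3) + 471)² = ((-10 - 3) + 471)² = (-13 + 471)² = 458² = 209764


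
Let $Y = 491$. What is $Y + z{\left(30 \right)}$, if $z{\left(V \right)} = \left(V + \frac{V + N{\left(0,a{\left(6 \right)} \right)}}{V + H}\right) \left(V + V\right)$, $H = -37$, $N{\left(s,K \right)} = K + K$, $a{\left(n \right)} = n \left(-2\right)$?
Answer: $\frac{15677}{7} \approx 2239.6$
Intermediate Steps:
$a{\left(n \right)} = - 2 n$
$N{\left(s,K \right)} = 2 K$
$z{\left(V \right)} = 2 V \left(V + \frac{-24 + V}{-37 + V}\right)$ ($z{\left(V \right)} = \left(V + \frac{V + 2 \left(\left(-2\right) 6\right)}{V - 37}\right) \left(V + V\right) = \left(V + \frac{V + 2 \left(-12\right)}{-37 + V}\right) 2 V = \left(V + \frac{V - 24}{-37 + V}\right) 2 V = \left(V + \frac{-24 + V}{-37 + V}\right) 2 V = 2 V \left(V + \frac{-24 + V}{-37 + V}\right)$)
$Y + z{\left(30 \right)} = 491 + 2 \cdot 30 \frac{1}{-37 + 30} \left(-24 + 30^{2} - 1080\right) = 491 + 2 \cdot 30 \frac{1}{-7} \left(-24 + 900 - 1080\right) = 491 + 2 \cdot 30 \left(- \frac{1}{7}\right) \left(-204\right) = 491 + \frac{12240}{7} = \frac{15677}{7}$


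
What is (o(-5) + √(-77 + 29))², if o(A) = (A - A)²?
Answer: -48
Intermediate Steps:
o(A) = 0 (o(A) = 0² = 0)
(o(-5) + √(-77 + 29))² = (0 + √(-77 + 29))² = (0 + √(-48))² = (0 + 4*I*√3)² = (4*I*√3)² = -48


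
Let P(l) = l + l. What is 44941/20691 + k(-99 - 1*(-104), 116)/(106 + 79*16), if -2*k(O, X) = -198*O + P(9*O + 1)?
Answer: 70859429/28346670 ≈ 2.4997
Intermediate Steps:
P(l) = 2*l
k(O, X) = -1 + 90*O (k(O, X) = -(-198*O + 2*(9*O + 1))/2 = -(-198*O + 2*(1 + 9*O))/2 = -(-198*O + (2 + 18*O))/2 = -(2 - 180*O)/2 = -1 + 90*O)
44941/20691 + k(-99 - 1*(-104), 116)/(106 + 79*16) = 44941/20691 + (-1 + 90*(-99 - 1*(-104)))/(106 + 79*16) = 44941*(1/20691) + (-1 + 90*(-99 + 104))/(106 + 1264) = 44941/20691 + (-1 + 90*5)/1370 = 44941/20691 + (-1 + 450)*(1/1370) = 44941/20691 + 449*(1/1370) = 44941/20691 + 449/1370 = 70859429/28346670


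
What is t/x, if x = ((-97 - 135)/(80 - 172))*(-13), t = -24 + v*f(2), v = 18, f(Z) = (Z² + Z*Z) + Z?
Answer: -138/29 ≈ -4.7586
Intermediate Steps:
f(Z) = Z + 2*Z² (f(Z) = (Z² + Z²) + Z = 2*Z² + Z = Z + 2*Z²)
t = 156 (t = -24 + 18*(2*(1 + 2*2)) = -24 + 18*(2*(1 + 4)) = -24 + 18*(2*5) = -24 + 18*10 = -24 + 180 = 156)
x = -754/23 (x = -232/(-92)*(-13) = -232*(-1/92)*(-13) = (58/23)*(-13) = -754/23 ≈ -32.783)
t/x = 156/(-754/23) = 156*(-23/754) = -138/29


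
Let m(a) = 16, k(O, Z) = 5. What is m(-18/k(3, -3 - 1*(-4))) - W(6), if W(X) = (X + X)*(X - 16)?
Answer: 136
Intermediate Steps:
W(X) = 2*X*(-16 + X) (W(X) = (2*X)*(-16 + X) = 2*X*(-16 + X))
m(-18/k(3, -3 - 1*(-4))) - W(6) = 16 - 2*6*(-16 + 6) = 16 - 2*6*(-10) = 16 - 1*(-120) = 16 + 120 = 136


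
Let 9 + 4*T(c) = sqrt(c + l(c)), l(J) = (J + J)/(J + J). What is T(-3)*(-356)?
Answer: 801 - 89*I*sqrt(2) ≈ 801.0 - 125.86*I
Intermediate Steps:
l(J) = 1 (l(J) = (2*J)/((2*J)) = (2*J)*(1/(2*J)) = 1)
T(c) = -9/4 + sqrt(1 + c)/4 (T(c) = -9/4 + sqrt(c + 1)/4 = -9/4 + sqrt(1 + c)/4)
T(-3)*(-356) = (-9/4 + sqrt(1 - 3)/4)*(-356) = (-9/4 + sqrt(-2)/4)*(-356) = (-9/4 + (I*sqrt(2))/4)*(-356) = (-9/4 + I*sqrt(2)/4)*(-356) = 801 - 89*I*sqrt(2)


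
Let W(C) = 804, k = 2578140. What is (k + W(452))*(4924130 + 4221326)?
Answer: 23585618878464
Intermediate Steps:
(k + W(452))*(4924130 + 4221326) = (2578140 + 804)*(4924130 + 4221326) = 2578944*9145456 = 23585618878464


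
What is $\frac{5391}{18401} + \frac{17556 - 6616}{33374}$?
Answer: $\frac{190613087}{307057487} \approx 0.62077$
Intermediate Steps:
$\frac{5391}{18401} + \frac{17556 - 6616}{33374} = 5391 \cdot \frac{1}{18401} + \left(17556 - 6616\right) \frac{1}{33374} = \frac{5391}{18401} + 10940 \cdot \frac{1}{33374} = \frac{5391}{18401} + \frac{5470}{16687} = \frac{190613087}{307057487}$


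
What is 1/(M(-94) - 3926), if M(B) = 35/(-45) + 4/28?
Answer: -63/247378 ≈ -0.00025467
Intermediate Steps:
M(B) = -40/63 (M(B) = 35*(-1/45) + 4*(1/28) = -7/9 + ⅐ = -40/63)
1/(M(-94) - 3926) = 1/(-40/63 - 3926) = 1/(-247378/63) = -63/247378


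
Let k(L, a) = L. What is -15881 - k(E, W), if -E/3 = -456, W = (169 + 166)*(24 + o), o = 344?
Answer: -17249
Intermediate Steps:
W = 123280 (W = (169 + 166)*(24 + 344) = 335*368 = 123280)
E = 1368 (E = -3*(-456) = 1368)
-15881 - k(E, W) = -15881 - 1*1368 = -15881 - 1368 = -17249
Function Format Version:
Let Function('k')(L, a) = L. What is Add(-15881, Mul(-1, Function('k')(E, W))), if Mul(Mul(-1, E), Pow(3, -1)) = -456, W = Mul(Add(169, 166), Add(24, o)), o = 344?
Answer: -17249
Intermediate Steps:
W = 123280 (W = Mul(Add(169, 166), Add(24, 344)) = Mul(335, 368) = 123280)
E = 1368 (E = Mul(-3, -456) = 1368)
Add(-15881, Mul(-1, Function('k')(E, W))) = Add(-15881, Mul(-1, 1368)) = Add(-15881, -1368) = -17249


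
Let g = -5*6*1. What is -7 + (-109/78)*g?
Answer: 454/13 ≈ 34.923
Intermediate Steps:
g = -30 (g = -30*1 = -30)
-7 + (-109/78)*g = -7 - 109/78*(-30) = -7 + 545/13 = 454/13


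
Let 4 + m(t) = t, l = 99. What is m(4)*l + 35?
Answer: 35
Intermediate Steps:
m(t) = -4 + t
m(4)*l + 35 = (-4 + 4)*99 + 35 = 0*99 + 35 = 0 + 35 = 35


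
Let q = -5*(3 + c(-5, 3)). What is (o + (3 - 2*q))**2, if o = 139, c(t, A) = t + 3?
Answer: 23104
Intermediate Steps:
c(t, A) = 3 + t
q = -5 (q = -5*(3 + (3 - 5)) = -5*(3 - 2) = -5*1 = -5)
(o + (3 - 2*q))**2 = (139 + (3 - 2*(-5)))**2 = (139 + (3 + 10))**2 = (139 + 13)**2 = 152**2 = 23104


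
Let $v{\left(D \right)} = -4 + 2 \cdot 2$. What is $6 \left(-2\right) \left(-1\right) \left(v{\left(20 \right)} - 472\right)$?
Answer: $-5664$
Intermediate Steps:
$v{\left(D \right)} = 0$ ($v{\left(D \right)} = -4 + 4 = 0$)
$6 \left(-2\right) \left(-1\right) \left(v{\left(20 \right)} - 472\right) = 6 \left(-2\right) \left(-1\right) \left(0 - 472\right) = \left(-12\right) \left(-1\right) \left(-472\right) = 12 \left(-472\right) = -5664$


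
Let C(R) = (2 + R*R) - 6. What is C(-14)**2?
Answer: 36864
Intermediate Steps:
C(R) = -4 + R**2 (C(R) = (2 + R**2) - 6 = -4 + R**2)
C(-14)**2 = (-4 + (-14)**2)**2 = (-4 + 196)**2 = 192**2 = 36864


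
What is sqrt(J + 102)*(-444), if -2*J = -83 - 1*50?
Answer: -222*sqrt(674) ≈ -5763.5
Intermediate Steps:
J = 133/2 (J = -(-83 - 1*50)/2 = -(-83 - 50)/2 = -1/2*(-133) = 133/2 ≈ 66.500)
sqrt(J + 102)*(-444) = sqrt(133/2 + 102)*(-444) = sqrt(337/2)*(-444) = (sqrt(674)/2)*(-444) = -222*sqrt(674)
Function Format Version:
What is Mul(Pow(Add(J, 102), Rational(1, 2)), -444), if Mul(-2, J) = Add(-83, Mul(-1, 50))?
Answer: Mul(-222, Pow(674, Rational(1, 2))) ≈ -5763.5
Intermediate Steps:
J = Rational(133, 2) (J = Mul(Rational(-1, 2), Add(-83, Mul(-1, 50))) = Mul(Rational(-1, 2), Add(-83, -50)) = Mul(Rational(-1, 2), -133) = Rational(133, 2) ≈ 66.500)
Mul(Pow(Add(J, 102), Rational(1, 2)), -444) = Mul(Pow(Add(Rational(133, 2), 102), Rational(1, 2)), -444) = Mul(Pow(Rational(337, 2), Rational(1, 2)), -444) = Mul(Mul(Rational(1, 2), Pow(674, Rational(1, 2))), -444) = Mul(-222, Pow(674, Rational(1, 2)))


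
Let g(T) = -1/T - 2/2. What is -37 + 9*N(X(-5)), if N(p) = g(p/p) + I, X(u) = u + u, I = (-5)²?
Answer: 170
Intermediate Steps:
I = 25
g(T) = -1 - 1/T (g(T) = -1/T - 2*½ = -1/T - 1 = -1 - 1/T)
X(u) = 2*u
N(p) = 23 (N(p) = (-1 - p/p)/((p/p)) + 25 = (-1 - 1*1)/1 + 25 = 1*(-1 - 1) + 25 = 1*(-2) + 25 = -2 + 25 = 23)
-37 + 9*N(X(-5)) = -37 + 9*23 = -37 + 207 = 170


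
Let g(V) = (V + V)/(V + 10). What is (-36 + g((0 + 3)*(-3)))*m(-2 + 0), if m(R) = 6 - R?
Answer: -432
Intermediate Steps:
g(V) = 2*V/(10 + V) (g(V) = (2*V)/(10 + V) = 2*V/(10 + V))
(-36 + g((0 + 3)*(-3)))*m(-2 + 0) = (-36 + 2*((0 + 3)*(-3))/(10 + (0 + 3)*(-3)))*(6 - (-2 + 0)) = (-36 + 2*(3*(-3))/(10 + 3*(-3)))*(6 - 1*(-2)) = (-36 + 2*(-9)/(10 - 9))*(6 + 2) = (-36 + 2*(-9)/1)*8 = (-36 + 2*(-9)*1)*8 = (-36 - 18)*8 = -54*8 = -432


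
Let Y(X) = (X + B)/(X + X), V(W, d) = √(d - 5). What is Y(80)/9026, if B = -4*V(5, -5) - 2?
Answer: 39/722080 - I*√10/361040 ≈ 5.4011e-5 - 8.7588e-6*I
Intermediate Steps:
V(W, d) = √(-5 + d)
B = -2 - 4*I*√10 (B = -4*√(-5 - 5) - 2 = -4*I*√10 - 2 = -2 - 4*I*√10 ≈ -2.0 - 12.649*I)
Y(X) = (-2 + X - 4*I*√10)/(2*X) (Y(X) = (X + (-2 - 4*I*√10))/(X + X) = (-2 + X - 4*I*√10)/((2*X)) = (-2 + X - 4*I*√10)*(1/(2*X)) = (-2 + X - 4*I*√10)/(2*X))
Y(80)/9026 = ((½)*(-2 + 80 - 4*I*√10)/80)/9026 = ((½)*(1/80)*(78 - 4*I*√10))*(1/9026) = (39/80 - I*√10/40)*(1/9026) = 39/722080 - I*√10/361040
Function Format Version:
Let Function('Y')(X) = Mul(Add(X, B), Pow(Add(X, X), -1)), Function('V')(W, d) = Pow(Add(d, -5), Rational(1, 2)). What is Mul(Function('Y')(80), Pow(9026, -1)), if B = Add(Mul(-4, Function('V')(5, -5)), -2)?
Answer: Add(Rational(39, 722080), Mul(Rational(-1, 361040), I, Pow(10, Rational(1, 2)))) ≈ Add(5.4011e-5, Mul(-8.7588e-6, I))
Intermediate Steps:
Function('V')(W, d) = Pow(Add(-5, d), Rational(1, 2))
B = Add(-2, Mul(-4, I, Pow(10, Rational(1, 2)))) (B = Add(Mul(-4, Pow(Add(-5, -5), Rational(1, 2))), -2) = Add(Mul(-4, Pow(-10, Rational(1, 2))), -2) = Add(Mul(-4, Mul(I, Pow(10, Rational(1, 2)))), -2) = Add(Mul(-4, I, Pow(10, Rational(1, 2))), -2) = Add(-2, Mul(-4, I, Pow(10, Rational(1, 2)))) ≈ Add(-2.0000, Mul(-12.649, I)))
Function('Y')(X) = Mul(Rational(1, 2), Pow(X, -1), Add(-2, X, Mul(-4, I, Pow(10, Rational(1, 2))))) (Function('Y')(X) = Mul(Add(X, Add(-2, Mul(-4, I, Pow(10, Rational(1, 2))))), Pow(Add(X, X), -1)) = Mul(Add(-2, X, Mul(-4, I, Pow(10, Rational(1, 2)))), Pow(Mul(2, X), -1)) = Mul(Add(-2, X, Mul(-4, I, Pow(10, Rational(1, 2)))), Mul(Rational(1, 2), Pow(X, -1))) = Mul(Rational(1, 2), Pow(X, -1), Add(-2, X, Mul(-4, I, Pow(10, Rational(1, 2))))))
Mul(Function('Y')(80), Pow(9026, -1)) = Mul(Mul(Rational(1, 2), Pow(80, -1), Add(-2, 80, Mul(-4, I, Pow(10, Rational(1, 2))))), Pow(9026, -1)) = Mul(Mul(Rational(1, 2), Rational(1, 80), Add(78, Mul(-4, I, Pow(10, Rational(1, 2))))), Rational(1, 9026)) = Mul(Add(Rational(39, 80), Mul(Rational(-1, 40), I, Pow(10, Rational(1, 2)))), Rational(1, 9026)) = Add(Rational(39, 722080), Mul(Rational(-1, 361040), I, Pow(10, Rational(1, 2))))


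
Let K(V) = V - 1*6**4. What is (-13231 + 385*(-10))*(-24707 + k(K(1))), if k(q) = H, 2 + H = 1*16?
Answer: 421781133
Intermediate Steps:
K(V) = -1296 + V (K(V) = V - 1*1296 = V - 1296 = -1296 + V)
H = 14 (H = -2 + 1*16 = -2 + 16 = 14)
k(q) = 14
(-13231 + 385*(-10))*(-24707 + k(K(1))) = (-13231 + 385*(-10))*(-24707 + 14) = (-13231 - 3850)*(-24693) = -17081*(-24693) = 421781133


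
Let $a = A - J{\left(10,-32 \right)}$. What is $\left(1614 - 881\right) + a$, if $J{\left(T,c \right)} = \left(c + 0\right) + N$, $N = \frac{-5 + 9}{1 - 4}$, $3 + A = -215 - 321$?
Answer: $\frac{682}{3} \approx 227.33$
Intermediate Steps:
$A = -539$ ($A = -3 - 536 = -539$)
$N = - \frac{4}{3}$ ($N = \frac{4}{-3} = 4 \left(- \frac{1}{3}\right) = - \frac{4}{3} \approx -1.3333$)
$J{\left(T,c \right)} = - \frac{4}{3} + c$ ($J{\left(T,c \right)} = \left(c + 0\right) - \frac{4}{3} = c - \frac{4}{3} = - \frac{4}{3} + c$)
$a = - \frac{1517}{3}$ ($a = -539 - \left(- \frac{4}{3} - 32\right) = -539 - - \frac{100}{3} = -539 + \frac{100}{3} = - \frac{1517}{3} \approx -505.67$)
$\left(1614 - 881\right) + a = \left(1614 - 881\right) - \frac{1517}{3} = 733 - \frac{1517}{3} = \frac{682}{3}$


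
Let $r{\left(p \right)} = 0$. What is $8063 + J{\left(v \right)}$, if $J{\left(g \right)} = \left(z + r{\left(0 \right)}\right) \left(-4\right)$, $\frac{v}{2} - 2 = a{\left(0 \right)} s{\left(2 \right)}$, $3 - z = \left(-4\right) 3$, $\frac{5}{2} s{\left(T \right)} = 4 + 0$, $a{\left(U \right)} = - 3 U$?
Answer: $8003$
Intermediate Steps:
$s{\left(T \right)} = \frac{8}{5}$ ($s{\left(T \right)} = \frac{2 \left(4 + 0\right)}{5} = \frac{2}{5} \cdot 4 = \frac{8}{5}$)
$z = 15$ ($z = 3 - \left(-4\right) 3 = 3 - -12 = 3 + 12 = 15$)
$v = 4$ ($v = 4 + 2 \left(-3\right) 0 \cdot \frac{8}{5} = 4 + 2 \cdot 0 \cdot \frac{8}{5} = 4 + 2 \cdot 0 = 4 + 0 = 4$)
$J{\left(g \right)} = -60$ ($J{\left(g \right)} = \left(15 + 0\right) \left(-4\right) = 15 \left(-4\right) = -60$)
$8063 + J{\left(v \right)} = 8063 - 60 = 8003$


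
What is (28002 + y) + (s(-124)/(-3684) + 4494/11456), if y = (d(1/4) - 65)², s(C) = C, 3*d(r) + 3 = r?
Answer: 511945482079/15826464 ≈ 32347.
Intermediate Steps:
d(r) = -1 + r/3
y = 625681/144 (y = ((-1 + (⅓)/4) - 65)² = ((-1 + (⅓)*(¼)) - 65)² = ((-1 + 1/12) - 65)² = (-11/12 - 65)² = (-791/12)² = 625681/144 ≈ 4345.0)
(28002 + y) + (s(-124)/(-3684) + 4494/11456) = (28002 + 625681/144) + (-124/(-3684) + 4494/11456) = 4657969/144 + (-124*(-1/3684) + 4494*(1/11456)) = 4657969/144 + (31/921 + 2247/5728) = 4657969/144 + 2247055/5275488 = 511945482079/15826464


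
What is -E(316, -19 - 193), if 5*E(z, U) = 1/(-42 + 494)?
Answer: -1/2260 ≈ -0.00044248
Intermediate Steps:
E(z, U) = 1/2260 (E(z, U) = 1/(5*(-42 + 494)) = (1/5)/452 = (1/5)*(1/452) = 1/2260)
-E(316, -19 - 193) = -1*1/2260 = -1/2260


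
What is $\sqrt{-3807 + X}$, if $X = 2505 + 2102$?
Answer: $20 \sqrt{2} \approx 28.284$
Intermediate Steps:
$X = 4607$
$\sqrt{-3807 + X} = \sqrt{-3807 + 4607} = \sqrt{800} = 20 \sqrt{2}$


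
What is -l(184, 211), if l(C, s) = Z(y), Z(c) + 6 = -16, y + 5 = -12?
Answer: 22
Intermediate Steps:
y = -17 (y = -5 - 12 = -17)
Z(c) = -22 (Z(c) = -6 - 16 = -22)
l(C, s) = -22
-l(184, 211) = -1*(-22) = 22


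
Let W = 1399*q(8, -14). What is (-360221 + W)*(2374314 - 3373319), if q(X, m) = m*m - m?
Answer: 66364901155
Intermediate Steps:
q(X, m) = m² - m
W = 293790 (W = 1399*(-14*(-1 - 14)) = 1399*(-14*(-15)) = 1399*210 = 293790)
(-360221 + W)*(2374314 - 3373319) = (-360221 + 293790)*(2374314 - 3373319) = -66431*(-999005) = 66364901155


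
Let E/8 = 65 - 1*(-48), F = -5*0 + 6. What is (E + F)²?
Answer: 828100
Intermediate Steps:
F = 6 (F = 0 + 6 = 6)
E = 904 (E = 8*(65 - 1*(-48)) = 8*(65 + 48) = 8*113 = 904)
(E + F)² = (904 + 6)² = 910² = 828100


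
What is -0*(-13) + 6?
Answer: 6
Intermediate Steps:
-0*(-13) + 6 = -28*0 + 6 = 0 + 6 = 6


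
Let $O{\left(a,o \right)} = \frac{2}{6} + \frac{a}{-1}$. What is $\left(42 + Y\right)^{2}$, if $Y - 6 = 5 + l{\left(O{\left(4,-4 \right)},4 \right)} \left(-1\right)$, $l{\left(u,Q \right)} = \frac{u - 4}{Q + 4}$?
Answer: $\frac{1677025}{576} \approx 2911.5$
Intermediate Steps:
$O{\left(a,o \right)} = \frac{1}{3} - a$ ($O{\left(a,o \right)} = 2 \cdot \frac{1}{6} + a \left(-1\right) = \frac{1}{3} - a$)
$l{\left(u,Q \right)} = \frac{-4 + u}{4 + Q}$
$Y = \frac{287}{24}$ ($Y = 6 + \left(5 + \frac{-4 + \left(\frac{1}{3} - 4\right)}{4 + 4} \left(-1\right)\right) = 6 + \left(5 + \frac{-4 + \left(\frac{1}{3} - 4\right)}{8} \left(-1\right)\right) = 6 + \left(5 + \frac{-4 - \frac{11}{3}}{8} \left(-1\right)\right) = 6 + \left(5 + \frac{1}{8} \left(- \frac{23}{3}\right) \left(-1\right)\right) = 6 + \left(5 - - \frac{23}{24}\right) = 6 + \left(5 + \frac{23}{24}\right) = 6 + \frac{143}{24} = \frac{287}{24} \approx 11.958$)
$\left(42 + Y\right)^{2} = \left(42 + \frac{287}{24}\right)^{2} = \left(\frac{1295}{24}\right)^{2} = \frac{1677025}{576}$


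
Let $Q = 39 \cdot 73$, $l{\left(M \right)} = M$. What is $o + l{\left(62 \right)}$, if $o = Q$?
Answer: $2909$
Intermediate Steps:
$Q = 2847$
$o = 2847$
$o + l{\left(62 \right)} = 2847 + 62 = 2909$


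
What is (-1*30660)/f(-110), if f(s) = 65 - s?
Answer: -876/5 ≈ -175.20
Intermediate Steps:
(-1*30660)/f(-110) = (-1*30660)/(65 - 1*(-110)) = -30660/(65 + 110) = -30660/175 = -30660*1/175 = -876/5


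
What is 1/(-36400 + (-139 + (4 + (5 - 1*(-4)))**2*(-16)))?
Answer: -1/39243 ≈ -2.5482e-5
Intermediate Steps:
1/(-36400 + (-139 + (4 + (5 - 1*(-4)))**2*(-16))) = 1/(-36400 + (-139 + (4 + (5 + 4))**2*(-16))) = 1/(-36400 + (-139 + (4 + 9)**2*(-16))) = 1/(-36400 + (-139 + 13**2*(-16))) = 1/(-36400 + (-139 + 169*(-16))) = 1/(-36400 + (-139 - 2704)) = 1/(-36400 - 2843) = 1/(-39243) = -1/39243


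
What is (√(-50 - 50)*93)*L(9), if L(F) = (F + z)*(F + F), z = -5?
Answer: 66960*I ≈ 66960.0*I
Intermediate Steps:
L(F) = 2*F*(-5 + F) (L(F) = (F - 5)*(F + F) = (-5 + F)*(2*F) = 2*F*(-5 + F))
(√(-50 - 50)*93)*L(9) = (√(-50 - 50)*93)*(2*9*(-5 + 9)) = (√(-100)*93)*(2*9*4) = ((10*I)*93)*72 = (930*I)*72 = 66960*I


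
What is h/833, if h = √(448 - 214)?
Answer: 3*√26/833 ≈ 0.018364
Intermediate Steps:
h = 3*√26 (h = √234 = 3*√26 ≈ 15.297)
h/833 = (3*√26)/833 = (3*√26)*(1/833) = 3*√26/833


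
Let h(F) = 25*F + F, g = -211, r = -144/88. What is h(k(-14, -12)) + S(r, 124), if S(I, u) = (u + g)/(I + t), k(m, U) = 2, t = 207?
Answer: 38837/753 ≈ 51.576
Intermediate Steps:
r = -18/11 (r = -144*1/88 = -18/11 ≈ -1.6364)
h(F) = 26*F
S(I, u) = (-211 + u)/(207 + I) (S(I, u) = (u - 211)/(I + 207) = (-211 + u)/(207 + I))
h(k(-14, -12)) + S(r, 124) = 26*2 + (-211 + 124)/(207 - 18/11) = 52 - 87/(2259/11) = 52 + (11/2259)*(-87) = 52 - 319/753 = 38837/753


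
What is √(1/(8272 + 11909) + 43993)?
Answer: √18644277414/651 ≈ 209.75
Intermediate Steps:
√(1/(8272 + 11909) + 43993) = √(1/20181 + 43993) = √(887822734/20181) = √18644277414/651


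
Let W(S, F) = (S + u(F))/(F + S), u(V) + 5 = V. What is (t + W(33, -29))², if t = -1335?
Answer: 28526281/16 ≈ 1.7829e+6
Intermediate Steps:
u(V) = -5 + V
W(S, F) = (-5 + F + S)/(F + S) (W(S, F) = (S + (-5 + F))/(F + S) = (-5 + F + S)/(F + S))
(t + W(33, -29))² = (-1335 + (-5 - 29 + 33)/(-29 + 33))² = (-1335 - 1/4)² = (-1335 + (¼)*(-1))² = (-1335 - ¼)² = (-5341/4)² = 28526281/16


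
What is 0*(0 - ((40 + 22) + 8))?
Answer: 0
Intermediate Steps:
0*(0 - ((40 + 22) + 8)) = 0*(0 - (62 + 8)) = 0*(0 - 1*70) = 0*(0 - 70) = 0*(-70) = 0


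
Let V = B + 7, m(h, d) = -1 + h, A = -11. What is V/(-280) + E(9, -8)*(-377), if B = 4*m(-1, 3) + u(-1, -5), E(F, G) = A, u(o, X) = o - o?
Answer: 1161161/280 ≈ 4147.0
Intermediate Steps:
u(o, X) = 0
E(F, G) = -11
B = -8 (B = 4*(-1 - 1) + 0 = 4*(-2) + 0 = -8 + 0 = -8)
V = -1 (V = -8 + 7 = -1)
V/(-280) + E(9, -8)*(-377) = -1/(-280) - 11*(-377) = -1*(-1/280) + 4147 = 1/280 + 4147 = 1161161/280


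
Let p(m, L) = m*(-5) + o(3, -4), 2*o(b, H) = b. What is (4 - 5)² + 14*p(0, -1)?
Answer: 22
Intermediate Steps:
o(b, H) = b/2
p(m, L) = 3/2 - 5*m (p(m, L) = m*(-5) + (½)*3 = -5*m + 3/2 = 3/2 - 5*m)
(4 - 5)² + 14*p(0, -1) = (4 - 5)² + 14*(3/2 - 5*0) = (-1)² + 14*(3/2 + 0) = 1 + 14*(3/2) = 1 + 21 = 22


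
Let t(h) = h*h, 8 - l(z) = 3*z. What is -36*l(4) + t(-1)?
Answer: 145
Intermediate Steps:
l(z) = 8 - 3*z
t(h) = h**2
-36*l(4) + t(-1) = -36*(8 - 3*4) + (-1)**2 = -36*(8 - 12) + 1 = -36*(-4) + 1 = 144 + 1 = 145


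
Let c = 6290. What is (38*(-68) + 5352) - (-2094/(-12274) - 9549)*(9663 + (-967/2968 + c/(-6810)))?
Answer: 190736964102171293/2067358916 ≈ 9.2261e+7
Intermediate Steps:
(38*(-68) + 5352) - (-2094/(-12274) - 9549)*(9663 + (-967/2968 + c/(-6810))) = (38*(-68) + 5352) - (-2094/(-12274) - 9549)*(9663 + (-967/2968 + 6290/(-6810))) = (-2584 + 5352) - (-2094*(-1/12274) - 9549)*(9663 + (-967*1/2968 + 6290*(-1/6810))) = 2768 - (1047/6137 - 9549)*(9663 + (-967/2968 - 629/681)) = 2768 - (-58601166)*(9663 - 2525399/2021208)/6137 = 2768 - (-58601166)*19528407505/(6137*2021208) = 2768 - 1*(-190731241652691805/2067358916) = 2768 + 190731241652691805/2067358916 = 190736964102171293/2067358916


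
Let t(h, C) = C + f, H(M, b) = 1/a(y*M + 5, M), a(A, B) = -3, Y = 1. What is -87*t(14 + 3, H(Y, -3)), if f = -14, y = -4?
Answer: 1247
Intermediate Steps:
H(M, b) = -⅓ (H(M, b) = 1/(-3) = -⅓)
t(h, C) = -14 + C (t(h, C) = C - 14 = -14 + C)
-87*t(14 + 3, H(Y, -3)) = -87*(-14 - ⅓) = -87*(-43/3) = 1247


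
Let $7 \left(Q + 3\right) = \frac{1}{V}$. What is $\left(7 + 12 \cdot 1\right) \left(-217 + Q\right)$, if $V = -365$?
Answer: $- \frac{10679919}{2555} \approx -4180.0$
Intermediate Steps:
$Q = - \frac{7666}{2555}$ ($Q = -3 + \frac{1}{7 \left(-365\right)} = -3 + \frac{1}{7} \left(- \frac{1}{365}\right) = -3 - \frac{1}{2555} = - \frac{7666}{2555} \approx -3.0004$)
$\left(7 + 12 \cdot 1\right) \left(-217 + Q\right) = \left(7 + 12 \cdot 1\right) \left(-217 - \frac{7666}{2555}\right) = \left(7 + 12\right) \left(- \frac{562101}{2555}\right) = 19 \left(- \frac{562101}{2555}\right) = - \frac{10679919}{2555}$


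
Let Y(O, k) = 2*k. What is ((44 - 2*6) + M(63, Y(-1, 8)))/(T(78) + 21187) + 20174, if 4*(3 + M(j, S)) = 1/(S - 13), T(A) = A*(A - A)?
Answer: 5129118805/254244 ≈ 20174.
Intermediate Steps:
T(A) = 0 (T(A) = A*0 = 0)
M(j, S) = -3 + 1/(4*(-13 + S)) (M(j, S) = -3 + 1/(4*(S - 13)) = -3 + 1/(4*(-13 + S)))
((44 - 2*6) + M(63, Y(-1, 8)))/(T(78) + 21187) + 20174 = ((44 - 2*6) + (157 - 24*8)/(4*(-13 + 2*8)))/(0 + 21187) + 20174 = ((44 - 12) + (157 - 12*16)/(4*(-13 + 16)))/21187 + 20174 = (32 + (1/4)*(157 - 192)/3)*(1/21187) + 20174 = (32 + (1/4)*(1/3)*(-35))*(1/21187) + 20174 = (32 - 35/12)*(1/21187) + 20174 = (349/12)*(1/21187) + 20174 = 349/254244 + 20174 = 5129118805/254244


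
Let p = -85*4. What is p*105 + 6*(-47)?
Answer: -35982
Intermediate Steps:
p = -340
p*105 + 6*(-47) = -340*105 + 6*(-47) = -35700 - 282 = -35982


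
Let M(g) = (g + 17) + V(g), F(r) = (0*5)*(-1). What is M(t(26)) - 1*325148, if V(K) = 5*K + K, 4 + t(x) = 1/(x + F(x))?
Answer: -8454127/26 ≈ -3.2516e+5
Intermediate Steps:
F(r) = 0 (F(r) = 0*(-1) = 0)
t(x) = -4 + 1/x (t(x) = -4 + 1/(x + 0) = -4 + 1/x)
V(K) = 6*K
M(g) = 17 + 7*g (M(g) = (g + 17) + 6*g = (17 + g) + 6*g = 17 + 7*g)
M(t(26)) - 1*325148 = (17 + 7*(-4 + 1/26)) - 1*325148 = (17 + 7*(-4 + 1/26)) - 325148 = (17 + 7*(-103/26)) - 325148 = (17 - 721/26) - 325148 = -279/26 - 325148 = -8454127/26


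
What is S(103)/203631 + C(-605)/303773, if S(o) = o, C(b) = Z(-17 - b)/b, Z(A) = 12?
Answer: 183758941/363338328705 ≈ 0.00050575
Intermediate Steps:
C(b) = 12/b
S(103)/203631 + C(-605)/303773 = 103/203631 + (12/(-605))/303773 = 103*(1/203631) + (12*(-1/605))*(1/303773) = 1/1977 - 12/605*1/303773 = 1/1977 - 12/183782665 = 183758941/363338328705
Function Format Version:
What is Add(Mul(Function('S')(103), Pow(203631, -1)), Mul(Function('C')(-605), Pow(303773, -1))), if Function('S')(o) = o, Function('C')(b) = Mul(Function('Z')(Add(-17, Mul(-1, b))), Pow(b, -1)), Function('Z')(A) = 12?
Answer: Rational(183758941, 363338328705) ≈ 0.00050575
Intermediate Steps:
Function('C')(b) = Mul(12, Pow(b, -1))
Add(Mul(Function('S')(103), Pow(203631, -1)), Mul(Function('C')(-605), Pow(303773, -1))) = Add(Mul(103, Pow(203631, -1)), Mul(Mul(12, Pow(-605, -1)), Pow(303773, -1))) = Add(Mul(103, Rational(1, 203631)), Mul(Mul(12, Rational(-1, 605)), Rational(1, 303773))) = Add(Rational(1, 1977), Mul(Rational(-12, 605), Rational(1, 303773))) = Add(Rational(1, 1977), Rational(-12, 183782665)) = Rational(183758941, 363338328705)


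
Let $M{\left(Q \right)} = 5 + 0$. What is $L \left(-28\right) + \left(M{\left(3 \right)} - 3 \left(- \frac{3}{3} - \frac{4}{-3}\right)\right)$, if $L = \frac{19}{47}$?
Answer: $- \frac{344}{47} \approx -7.3191$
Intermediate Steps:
$M{\left(Q \right)} = 5$
$L = \frac{19}{47}$ ($L = 19 \cdot \frac{1}{47} = \frac{19}{47} \approx 0.40426$)
$L \left(-28\right) + \left(M{\left(3 \right)} - 3 \left(- \frac{3}{3} - \frac{4}{-3}\right)\right) = \frac{19}{47} \left(-28\right) + \left(5 - 3 \left(- \frac{3}{3} - \frac{4}{-3}\right)\right) = - \frac{532}{47} + \left(5 - 3 \left(\left(-3\right) \frac{1}{3} - - \frac{4}{3}\right)\right) = - \frac{532}{47} + \left(5 - 3 \left(-1 + \frac{4}{3}\right)\right) = - \frac{532}{47} + \left(5 - 1\right) = - \frac{532}{47} + 4 = - \frac{344}{47}$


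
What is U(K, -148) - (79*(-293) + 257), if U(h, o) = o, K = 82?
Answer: 22742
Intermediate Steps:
U(K, -148) - (79*(-293) + 257) = -148 - (79*(-293) + 257) = -148 - (-23147 + 257) = -148 - 1*(-22890) = -148 + 22890 = 22742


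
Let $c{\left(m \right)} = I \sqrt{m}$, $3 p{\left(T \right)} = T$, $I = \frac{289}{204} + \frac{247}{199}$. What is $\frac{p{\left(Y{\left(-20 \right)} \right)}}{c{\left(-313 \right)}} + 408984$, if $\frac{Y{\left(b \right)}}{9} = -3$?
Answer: $408984 + \frac{21492 i \sqrt{313}}{1986611} \approx 4.0898 \cdot 10^{5} + 0.1914 i$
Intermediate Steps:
$I = \frac{6347}{2388}$ ($I = 289 \cdot \frac{1}{204} + 247 \cdot \frac{1}{199} = \frac{17}{12} + \frac{247}{199} = \frac{6347}{2388} \approx 2.6579$)
$Y{\left(b \right)} = -27$ ($Y{\left(b \right)} = 9 \left(-3\right) = -27$)
$p{\left(T \right)} = \frac{T}{3}$
$c{\left(m \right)} = \frac{6347 \sqrt{m}}{2388}$
$\frac{p{\left(Y{\left(-20 \right)} \right)}}{c{\left(-313 \right)}} + 408984 = \frac{\frac{1}{3} \left(-27\right)}{\frac{6347}{2388} \sqrt{-313}} + 408984 = - \frac{9}{\frac{6347}{2388} i \sqrt{313}} + 408984 = - 9 \left(- \frac{2388 i \sqrt{313}}{1986611}\right) + 408984 = \frac{21492 i \sqrt{313}}{1986611} + 408984 = 408984 + \frac{21492 i \sqrt{313}}{1986611}$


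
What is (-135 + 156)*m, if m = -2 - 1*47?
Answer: -1029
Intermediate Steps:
m = -49 (m = -2 - 47 = -49)
(-135 + 156)*m = (-135 + 156)*(-49) = 21*(-49) = -1029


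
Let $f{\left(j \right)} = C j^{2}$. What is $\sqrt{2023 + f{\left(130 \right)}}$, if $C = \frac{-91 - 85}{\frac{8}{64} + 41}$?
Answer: $\frac{i \sqrt{7609649257}}{329} \approx 265.15 i$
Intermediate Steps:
$C = - \frac{1408}{329}$ ($C = - \frac{176}{8 \cdot \frac{1}{64} + 41} = - \frac{176}{\frac{1}{8} + 41} = - \frac{176}{\frac{329}{8}} = \left(-176\right) \frac{8}{329} = - \frac{1408}{329} \approx -4.2796$)
$f{\left(j \right)} = - \frac{1408 j^{2}}{329}$
$\sqrt{2023 + f{\left(130 \right)}} = \sqrt{2023 - \frac{1408 \cdot 130^{2}}{329}} = \sqrt{2023 - \frac{23795200}{329}} = \sqrt{- \frac{23129633}{329}} = \frac{i \sqrt{7609649257}}{329}$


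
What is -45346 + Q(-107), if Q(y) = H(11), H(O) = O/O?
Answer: -45345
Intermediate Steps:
H(O) = 1
Q(y) = 1
-45346 + Q(-107) = -45346 + 1 = -45345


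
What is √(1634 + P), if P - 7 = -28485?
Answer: 2*I*√6711 ≈ 163.84*I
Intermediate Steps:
P = -28478 (P = 7 - 28485 = -28478)
√(1634 + P) = √(1634 - 28478) = √(-26844) = 2*I*√6711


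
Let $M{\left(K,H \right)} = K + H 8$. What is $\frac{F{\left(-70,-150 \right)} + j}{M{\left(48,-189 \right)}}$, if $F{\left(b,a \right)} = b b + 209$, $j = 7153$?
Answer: $- \frac{6131}{732} \approx -8.3757$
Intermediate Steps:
$F{\left(b,a \right)} = 209 + b^{2}$ ($F{\left(b,a \right)} = b^{2} + 209 = 209 + b^{2}$)
$M{\left(K,H \right)} = K + 8 H$
$\frac{F{\left(-70,-150 \right)} + j}{M{\left(48,-189 \right)}} = \frac{\left(209 + \left(-70\right)^{2}\right) + 7153}{48 + 8 \left(-189\right)} = \frac{\left(209 + 4900\right) + 7153}{48 - 1512} = \frac{5109 + 7153}{-1464} = 12262 \left(- \frac{1}{1464}\right) = - \frac{6131}{732}$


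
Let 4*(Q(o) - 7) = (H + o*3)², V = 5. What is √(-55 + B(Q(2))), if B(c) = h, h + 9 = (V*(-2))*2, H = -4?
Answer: 2*I*√21 ≈ 9.1651*I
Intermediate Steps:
Q(o) = 7 + (-4 + 3*o)²/4 (Q(o) = 7 + (-4 + o*3)²/4 = 7 + (-4 + 3*o)²/4)
h = -29 (h = -9 + (5*(-2))*2 = -9 - 10*2 = -9 - 20 = -29)
B(c) = -29
√(-55 + B(Q(2))) = √(-55 - 29) = √(-84) = 2*I*√21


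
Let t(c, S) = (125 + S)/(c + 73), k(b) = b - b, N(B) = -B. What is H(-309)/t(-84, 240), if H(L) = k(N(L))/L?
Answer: 0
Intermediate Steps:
k(b) = 0
t(c, S) = (125 + S)/(73 + c)
H(L) = 0 (H(L) = 0/L = 0)
H(-309)/t(-84, 240) = 0/(((125 + 240)/(73 - 84))) = 0/((365/(-11))) = 0/((-1/11*365)) = 0/(-365/11) = 0*(-11/365) = 0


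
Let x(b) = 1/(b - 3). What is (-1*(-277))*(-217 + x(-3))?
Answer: -360931/6 ≈ -60155.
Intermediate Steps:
x(b) = 1/(-3 + b)
(-1*(-277))*(-217 + x(-3)) = (-1*(-277))*(-217 + 1/(-3 - 3)) = 277*(-217 + 1/(-6)) = 277*(-217 - ⅙) = 277*(-1303/6) = -360931/6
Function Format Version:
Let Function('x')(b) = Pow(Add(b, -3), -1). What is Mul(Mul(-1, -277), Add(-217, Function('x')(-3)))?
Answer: Rational(-360931, 6) ≈ -60155.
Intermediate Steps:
Function('x')(b) = Pow(Add(-3, b), -1)
Mul(Mul(-1, -277), Add(-217, Function('x')(-3))) = Mul(Mul(-1, -277), Add(-217, Pow(Add(-3, -3), -1))) = Mul(277, Add(-217, Pow(-6, -1))) = Mul(277, Add(-217, Rational(-1, 6))) = Mul(277, Rational(-1303, 6)) = Rational(-360931, 6)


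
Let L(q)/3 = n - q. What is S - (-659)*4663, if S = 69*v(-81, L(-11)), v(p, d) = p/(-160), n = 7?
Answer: 491672309/160 ≈ 3.0730e+6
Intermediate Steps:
L(q) = 21 - 3*q (L(q) = 3*(7 - q) = 21 - 3*q)
v(p, d) = -p/160 (v(p, d) = p*(-1/160) = -p/160)
S = 5589/160 (S = 69*(-1/160*(-81)) = 69*(81/160) = 5589/160 ≈ 34.931)
S - (-659)*4663 = 5589/160 - (-659)*4663 = 5589/160 - 1*(-3072917) = 5589/160 + 3072917 = 491672309/160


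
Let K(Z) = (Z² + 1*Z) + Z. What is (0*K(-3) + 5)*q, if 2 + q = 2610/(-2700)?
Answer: -89/6 ≈ -14.833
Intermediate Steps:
K(Z) = Z² + 2*Z (K(Z) = (Z² + Z) + Z = (Z + Z²) + Z = Z² + 2*Z)
q = -89/30 (q = -2 + 2610/(-2700) = -2 + 2610*(-1/2700) = -2 - 29/30 = -89/30 ≈ -2.9667)
(0*K(-3) + 5)*q = (0*(-3*(2 - 3)) + 5)*(-89/30) = (0*(-3*(-1)) + 5)*(-89/30) = (0*3 + 5)*(-89/30) = (0 + 5)*(-89/30) = 5*(-89/30) = -89/6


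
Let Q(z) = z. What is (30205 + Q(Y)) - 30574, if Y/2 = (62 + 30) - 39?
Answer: -263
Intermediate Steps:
Y = 106 (Y = 2*((62 + 30) - 39) = 2*(92 - 39) = 2*53 = 106)
(30205 + Q(Y)) - 30574 = (30205 + 106) - 30574 = 30311 - 30574 = -263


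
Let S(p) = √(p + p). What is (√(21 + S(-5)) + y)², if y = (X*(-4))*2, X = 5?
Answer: (40 - √(21 + I*√10))² ≈ 1253.4 - 24.36*I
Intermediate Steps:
y = -40 (y = (5*(-4))*2 = -20*2 = -40)
S(p) = √2*√p (S(p) = √(2*p) = √2*√p)
(√(21 + S(-5)) + y)² = (√(21 + √2*√(-5)) - 40)² = (√(21 + √2*(I*√5)) - 40)² = (√(21 + I*√10) - 40)² = (-40 + √(21 + I*√10))²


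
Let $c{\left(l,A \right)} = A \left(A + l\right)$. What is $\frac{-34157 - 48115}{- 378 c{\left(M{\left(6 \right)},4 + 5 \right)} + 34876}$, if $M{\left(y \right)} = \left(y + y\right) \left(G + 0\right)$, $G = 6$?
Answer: $\frac{41136}{120343} \approx 0.34182$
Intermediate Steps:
$M{\left(y \right)} = 12 y$ ($M{\left(y \right)} = \left(y + y\right) \left(6 + 0\right) = 2 y 6 = 12 y$)
$\frac{-34157 - 48115}{- 378 c{\left(M{\left(6 \right)},4 + 5 \right)} + 34876} = \frac{-34157 - 48115}{- 378 \left(4 + 5\right) \left(\left(4 + 5\right) + 12 \cdot 6\right) + 34876} = - \frac{82272}{- 378 \cdot 9 \left(9 + 72\right) + 34876} = - \frac{82272}{- 378 \cdot 9 \cdot 81 + 34876} = - \frac{82272}{\left(-378\right) 729 + 34876} = - \frac{82272}{-275562 + 34876} = - \frac{82272}{-240686} = \left(-82272\right) \left(- \frac{1}{240686}\right) = \frac{41136}{120343}$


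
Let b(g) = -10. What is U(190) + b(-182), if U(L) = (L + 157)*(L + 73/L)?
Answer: 12550131/190 ≈ 66053.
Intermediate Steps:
U(L) = (157 + L)*(L + 73/L)
U(190) + b(-182) = (73 + 190² + 157*190 + 11461/190) - 10 = (73 + 36100 + 29830 + 11461*(1/190)) - 10 = (73 + 36100 + 29830 + 11461/190) - 10 = 12552031/190 - 10 = 12550131/190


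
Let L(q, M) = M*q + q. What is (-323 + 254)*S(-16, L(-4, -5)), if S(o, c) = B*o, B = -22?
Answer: -24288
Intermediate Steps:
L(q, M) = q + M*q
S(o, c) = -22*o
(-323 + 254)*S(-16, L(-4, -5)) = (-323 + 254)*(-22*(-16)) = -69*352 = -24288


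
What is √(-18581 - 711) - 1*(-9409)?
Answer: 9409 + 2*I*√4823 ≈ 9409.0 + 138.9*I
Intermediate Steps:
√(-18581 - 711) - 1*(-9409) = √(-19292) + 9409 = 2*I*√4823 + 9409 = 9409 + 2*I*√4823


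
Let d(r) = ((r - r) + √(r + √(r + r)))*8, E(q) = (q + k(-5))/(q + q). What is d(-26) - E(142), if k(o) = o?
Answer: -137/284 + 8*√(-26 + 2*I*√13) ≈ 5.1218 + 41.175*I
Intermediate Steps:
E(q) = (-5 + q)/(2*q) (E(q) = (q - 5)/(q + q) = (-5 + q)/((2*q)) = (-5 + q)*(1/(2*q)) = (-5 + q)/(2*q))
d(r) = 8*√(r + √2*√r) (d(r) = (0 + √(r + √(2*r)))*8 = (0 + √(r + √2*√r))*8 = √(r + √2*√r)*8 = 8*√(r + √2*√r))
d(-26) - E(142) = 8*√(-26 + √2*√(-26)) - (-5 + 142)/(2*142) = 8*√(-26 + √2*(I*√26)) - 137/(2*142) = 8*√(-26 + 2*I*√13) - 1*137/284 = 8*√(-26 + 2*I*√13) - 137/284 = -137/284 + 8*√(-26 + 2*I*√13)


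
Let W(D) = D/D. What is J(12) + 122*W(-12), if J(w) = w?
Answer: 134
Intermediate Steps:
W(D) = 1
J(12) + 122*W(-12) = 12 + 122*1 = 12 + 122 = 134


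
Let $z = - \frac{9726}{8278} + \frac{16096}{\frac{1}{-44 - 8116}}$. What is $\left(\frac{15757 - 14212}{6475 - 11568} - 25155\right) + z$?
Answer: $- \frac{2769238737460419}{21079927} \approx -1.3137 \cdot 10^{8}$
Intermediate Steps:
$z = - \frac{543630171903}{4139}$ ($z = \left(-9726\right) \frac{1}{8278} + \frac{16096}{\frac{1}{-8160}} = - \frac{4863}{4139} + \frac{16096}{- \frac{1}{8160}} = - \frac{4863}{4139} + 16096 \left(-8160\right) = - \frac{4863}{4139} - 131343360 = - \frac{543630171903}{4139} \approx -1.3134 \cdot 10^{8}$)
$\left(\frac{15757 - 14212}{6475 - 11568} - 25155\right) + z = \left(\frac{15757 - 14212}{6475 - 11568} - 25155\right) - \frac{543630171903}{4139} = \left(\frac{1545}{-5093} - 25155\right) - \frac{543630171903}{4139} = \left(1545 \left(- \frac{1}{5093}\right) - 25155\right) - \frac{543630171903}{4139} = \left(- \frac{1545}{5093} - 25155\right) - \frac{543630171903}{4139} = - \frac{128115960}{5093} - \frac{543630171903}{4139} = - \frac{2769238737460419}{21079927}$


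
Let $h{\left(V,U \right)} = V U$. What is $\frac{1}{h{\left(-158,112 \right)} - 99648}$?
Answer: $- \frac{1}{117344} \approx -8.522 \cdot 10^{-6}$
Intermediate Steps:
$h{\left(V,U \right)} = U V$
$\frac{1}{h{\left(-158,112 \right)} - 99648} = \frac{1}{112 \left(-158\right) - 99648} = \frac{1}{-17696 - 99648} = \frac{1}{-117344} = - \frac{1}{117344}$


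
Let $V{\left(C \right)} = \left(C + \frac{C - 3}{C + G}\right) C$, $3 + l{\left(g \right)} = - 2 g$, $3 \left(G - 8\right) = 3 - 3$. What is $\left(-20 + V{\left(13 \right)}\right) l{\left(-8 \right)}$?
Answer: $\frac{42367}{21} \approx 2017.5$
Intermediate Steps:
$G = 8$ ($G = 8 + \frac{3 - 3}{3} = 8 + \frac{1}{3} \cdot 0 = 8 + 0 = 8$)
$l{\left(g \right)} = -3 - 2 g$
$V{\left(C \right)} = C \left(C + \frac{-3 + C}{8 + C}\right)$ ($V{\left(C \right)} = \left(C + \frac{C - 3}{C + 8}\right) C = \left(C + \frac{-3 + C}{8 + C}\right) C = C \left(C + \frac{-3 + C}{8 + C}\right)$)
$\left(-20 + V{\left(13 \right)}\right) l{\left(-8 \right)} = \left(-20 + \frac{13 \left(-3 + 13^{2} + 9 \cdot 13\right)}{8 + 13}\right) \left(-3 - -16\right) = \left(-20 + \frac{13 \left(-3 + 169 + 117\right)}{21}\right) \left(-3 + 16\right) = \left(-20 + 13 \cdot \frac{1}{21} \cdot 283\right) 13 = \left(-20 + \frac{3679}{21}\right) 13 = \frac{3259}{21} \cdot 13 = \frac{42367}{21}$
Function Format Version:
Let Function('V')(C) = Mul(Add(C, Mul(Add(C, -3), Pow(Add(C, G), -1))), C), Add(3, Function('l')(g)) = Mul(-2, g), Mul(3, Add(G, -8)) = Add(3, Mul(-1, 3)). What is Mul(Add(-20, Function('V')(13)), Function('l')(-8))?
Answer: Rational(42367, 21) ≈ 2017.5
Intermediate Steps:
G = 8 (G = Add(8, Mul(Rational(1, 3), Add(3, Mul(-1, 3)))) = Add(8, Mul(Rational(1, 3), Add(3, -3))) = Add(8, Mul(Rational(1, 3), 0)) = Add(8, 0) = 8)
Function('l')(g) = Add(-3, Mul(-2, g))
Function('V')(C) = Mul(C, Add(C, Mul(Pow(Add(8, C), -1), Add(-3, C)))) (Function('V')(C) = Mul(Add(C, Mul(Add(C, -3), Pow(Add(C, 8), -1))), C) = Mul(Add(C, Mul(Add(-3, C), Pow(Add(8, C), -1))), C) = Mul(Add(C, Mul(Pow(Add(8, C), -1), Add(-3, C))), C) = Mul(C, Add(C, Mul(Pow(Add(8, C), -1), Add(-3, C)))))
Mul(Add(-20, Function('V')(13)), Function('l')(-8)) = Mul(Add(-20, Mul(13, Pow(Add(8, 13), -1), Add(-3, Pow(13, 2), Mul(9, 13)))), Add(-3, Mul(-2, -8))) = Mul(Add(-20, Mul(13, Pow(21, -1), Add(-3, 169, 117))), Add(-3, 16)) = Mul(Add(-20, Mul(13, Rational(1, 21), 283)), 13) = Mul(Add(-20, Rational(3679, 21)), 13) = Mul(Rational(3259, 21), 13) = Rational(42367, 21)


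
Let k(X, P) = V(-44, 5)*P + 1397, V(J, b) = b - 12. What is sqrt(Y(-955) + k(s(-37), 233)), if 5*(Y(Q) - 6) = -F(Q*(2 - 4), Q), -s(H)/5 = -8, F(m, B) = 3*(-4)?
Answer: 2*I*sqrt(1410)/5 ≈ 15.02*I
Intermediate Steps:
F(m, B) = -12
V(J, b) = -12 + b
s(H) = 40 (s(H) = -5*(-8) = 40)
k(X, P) = 1397 - 7*P (k(X, P) = (-12 + 5)*P + 1397 = -7*P + 1397 = 1397 - 7*P)
Y(Q) = 42/5 (Y(Q) = 6 + (-1*(-12))/5 = 6 + (1/5)*12 = 6 + 12/5 = 42/5)
sqrt(Y(-955) + k(s(-37), 233)) = sqrt(42/5 + (1397 - 7*233)) = sqrt(42/5 + (1397 - 1631)) = sqrt(42/5 - 234) = sqrt(-1128/5) = 2*I*sqrt(1410)/5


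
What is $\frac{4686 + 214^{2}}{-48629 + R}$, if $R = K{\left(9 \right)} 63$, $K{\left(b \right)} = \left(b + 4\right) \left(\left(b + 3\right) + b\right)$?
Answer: $- \frac{25241}{15715} \approx -1.6062$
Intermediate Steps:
$K{\left(b \right)} = \left(3 + 2 b\right) \left(4 + b\right)$ ($K{\left(b \right)} = \left(4 + b\right) \left(\left(3 + b\right) + b\right) = \left(4 + b\right) \left(3 + 2 b\right) = \left(3 + 2 b\right) \left(4 + b\right)$)
$R = 17199$ ($R = \left(12 + 2 \cdot 9^{2} + 11 \cdot 9\right) 63 = \left(12 + 2 \cdot 81 + 99\right) 63 = \left(12 + 162 + 99\right) 63 = 273 \cdot 63 = 17199$)
$\frac{4686 + 214^{2}}{-48629 + R} = \frac{4686 + 214^{2}}{-48629 + 17199} = \frac{4686 + 45796}{-31430} = 50482 \left(- \frac{1}{31430}\right) = - \frac{25241}{15715}$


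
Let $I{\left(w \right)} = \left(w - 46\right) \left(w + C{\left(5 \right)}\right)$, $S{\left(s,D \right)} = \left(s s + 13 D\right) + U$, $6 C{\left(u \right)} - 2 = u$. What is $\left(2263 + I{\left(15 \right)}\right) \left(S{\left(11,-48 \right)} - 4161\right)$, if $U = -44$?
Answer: $- \frac{24884134}{3} \approx -8.2947 \cdot 10^{6}$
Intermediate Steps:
$C{\left(u \right)} = \frac{1}{3} + \frac{u}{6}$
$S{\left(s,D \right)} = -44 + s^{2} + 13 D$ ($S{\left(s,D \right)} = \left(s s + 13 D\right) - 44 = \left(s^{2} + 13 D\right) - 44 = -44 + s^{2} + 13 D$)
$I{\left(w \right)} = \left(-46 + w\right) \left(\frac{7}{6} + w\right)$ ($I{\left(w \right)} = \left(w - 46\right) \left(w + \left(\frac{1}{3} + \frac{1}{6} \cdot 5\right)\right) = \left(-46 + w\right) \left(w + \left(\frac{1}{3} + \frac{5}{6}\right)\right) = \left(-46 + w\right) \left(w + \frac{7}{6}\right) = \left(-46 + w\right) \left(\frac{7}{6} + w\right)$)
$\left(2263 + I{\left(15 \right)}\right) \left(S{\left(11,-48 \right)} - 4161\right) = \left(2263 - \left(\frac{4357}{6} - 225\right)\right) \left(\left(-44 + 11^{2} + 13 \left(-48\right)\right) - 4161\right) = \left(2263 - \frac{3007}{6}\right) \left(\left(-44 + 121 - 624\right) - 4161\right) = \left(2263 - \frac{3007}{6}\right) \left(-547 - 4161\right) = \frac{10571}{6} \left(-4708\right) = - \frac{24884134}{3}$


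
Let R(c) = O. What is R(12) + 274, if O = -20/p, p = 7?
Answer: 1898/7 ≈ 271.14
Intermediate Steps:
O = -20/7 ≈ -2.8571
R(c) = -20/7
R(12) + 274 = -20/7 + 274 = 1898/7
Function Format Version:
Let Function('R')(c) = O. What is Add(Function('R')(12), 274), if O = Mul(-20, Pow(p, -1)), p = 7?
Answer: Rational(1898, 7) ≈ 271.14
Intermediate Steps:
O = Rational(-20, 7) (O = Mul(-20, Pow(7, -1)) = Mul(-20, Rational(1, 7)) = Rational(-20, 7) ≈ -2.8571)
Function('R')(c) = Rational(-20, 7)
Add(Function('R')(12), 274) = Add(Rational(-20, 7), 274) = Rational(1898, 7)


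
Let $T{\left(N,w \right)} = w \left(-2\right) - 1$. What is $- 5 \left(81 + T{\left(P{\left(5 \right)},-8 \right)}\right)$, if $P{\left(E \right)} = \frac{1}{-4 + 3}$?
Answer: $-480$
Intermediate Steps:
$P{\left(E \right)} = -1$ ($P{\left(E \right)} = \frac{1}{-1} = -1$)
$T{\left(N,w \right)} = -1 - 2 w$ ($T{\left(N,w \right)} = - 2 w - 1 = -1 - 2 w$)
$- 5 \left(81 + T{\left(P{\left(5 \right)},-8 \right)}\right) = - 5 \left(81 - -15\right) = - 5 \left(81 + \left(-1 + 16\right)\right) = - 5 \left(81 + 15\right) = \left(-5\right) 96 = -480$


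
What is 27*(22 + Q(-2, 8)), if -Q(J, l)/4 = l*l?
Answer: -6318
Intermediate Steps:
Q(J, l) = -4*l² (Q(J, l) = -4*l*l = -4*l²)
27*(22 + Q(-2, 8)) = 27*(22 - 4*8²) = 27*(22 - 4*64) = 27*(22 - 256) = 27*(-234) = -6318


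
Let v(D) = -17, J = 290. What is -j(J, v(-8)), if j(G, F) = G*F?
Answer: 4930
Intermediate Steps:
j(G, F) = F*G
-j(J, v(-8)) = -(-17)*290 = -1*(-4930) = 4930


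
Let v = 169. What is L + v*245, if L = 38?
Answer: 41443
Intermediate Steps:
L + v*245 = 38 + 169*245 = 38 + 41405 = 41443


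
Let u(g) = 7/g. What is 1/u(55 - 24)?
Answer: 31/7 ≈ 4.4286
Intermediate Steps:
1/u(55 - 24) = 1/(7/(55 - 24)) = 1/(7/31) = 31/7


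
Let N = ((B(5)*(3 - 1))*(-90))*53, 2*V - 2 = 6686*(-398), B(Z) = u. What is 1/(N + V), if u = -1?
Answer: -1/1320973 ≈ -7.5702e-7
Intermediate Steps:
B(Z) = -1
V = -1330513 (V = 1 + (6686*(-398))/2 = 1 + (½)*(-2661028) = 1 - 1330514 = -1330513)
N = 9540 (N = (-(3 - 1)*(-90))*53 = (-1*2*(-90))*53 = -2*(-90)*53 = 180*53 = 9540)
1/(N + V) = 1/(9540 - 1330513) = 1/(-1320973) = -1/1320973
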